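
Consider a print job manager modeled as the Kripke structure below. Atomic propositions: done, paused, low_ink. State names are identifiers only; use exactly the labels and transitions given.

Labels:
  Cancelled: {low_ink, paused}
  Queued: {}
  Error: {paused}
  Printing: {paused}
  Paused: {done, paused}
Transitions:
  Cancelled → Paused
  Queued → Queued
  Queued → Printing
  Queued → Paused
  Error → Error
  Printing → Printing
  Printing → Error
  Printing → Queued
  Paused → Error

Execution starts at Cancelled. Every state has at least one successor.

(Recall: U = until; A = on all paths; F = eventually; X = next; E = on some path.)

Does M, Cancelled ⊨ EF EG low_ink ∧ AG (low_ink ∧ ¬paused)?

States satisfying EG low_ink: ∅.
States satisfying EF EG low_ink: ∅.
States satisfying low_ink ∧ ¬paused: ∅.
States satisfying AG (low_ink ∧ ¬paused): ∅.
States satisfying EF EG low_ink ∧ AG (low_ink ∧ ¬paused): ∅.
Cancelled ∉ Sat(EF EG low_ink ∧ AG (low_ink ∧ ¬paused)).

Violated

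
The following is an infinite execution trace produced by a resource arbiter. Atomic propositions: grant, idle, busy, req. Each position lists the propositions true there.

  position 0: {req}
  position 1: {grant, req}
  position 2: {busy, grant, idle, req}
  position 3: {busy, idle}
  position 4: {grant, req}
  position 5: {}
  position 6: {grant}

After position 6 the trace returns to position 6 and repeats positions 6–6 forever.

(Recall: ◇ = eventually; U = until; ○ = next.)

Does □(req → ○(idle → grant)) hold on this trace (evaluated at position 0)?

req → ○(idle → grant) must hold at every position from 0 onward. It fails at position 2, so □(req → ○(idle → grant)) is false.
Positions where req holds: 0, 1, 2, 4.
Check ○(idle → grant) at each: 0→ok, 1→ok, 2→fails, 4→ok.

No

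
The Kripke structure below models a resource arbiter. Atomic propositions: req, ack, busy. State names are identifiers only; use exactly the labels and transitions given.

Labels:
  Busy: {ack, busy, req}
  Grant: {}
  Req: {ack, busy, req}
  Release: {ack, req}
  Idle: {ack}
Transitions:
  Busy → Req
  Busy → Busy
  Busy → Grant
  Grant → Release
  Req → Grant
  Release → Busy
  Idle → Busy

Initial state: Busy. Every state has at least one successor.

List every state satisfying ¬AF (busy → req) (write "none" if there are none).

none

States satisfying busy → req: {Busy, Grant, Req, Release, Idle}.
States satisfying AF (busy → req): {Busy, Grant, Req, Release, Idle}.
States satisfying ¬AF (busy → req): ∅.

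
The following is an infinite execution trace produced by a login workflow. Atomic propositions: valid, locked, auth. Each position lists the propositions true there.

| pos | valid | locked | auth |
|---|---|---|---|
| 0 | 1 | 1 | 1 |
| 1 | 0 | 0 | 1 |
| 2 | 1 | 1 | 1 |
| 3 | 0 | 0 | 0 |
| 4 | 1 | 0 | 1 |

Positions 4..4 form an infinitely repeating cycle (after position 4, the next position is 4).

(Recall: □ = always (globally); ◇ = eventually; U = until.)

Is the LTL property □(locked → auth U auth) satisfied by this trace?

locked → auth U auth holds at every position 0..4, and those are all positions ever visited, so □(locked → auth U auth) holds.
Positions where locked holds: 0, 2.
Check auth U auth at each: 0→ok, 2→ok.

Yes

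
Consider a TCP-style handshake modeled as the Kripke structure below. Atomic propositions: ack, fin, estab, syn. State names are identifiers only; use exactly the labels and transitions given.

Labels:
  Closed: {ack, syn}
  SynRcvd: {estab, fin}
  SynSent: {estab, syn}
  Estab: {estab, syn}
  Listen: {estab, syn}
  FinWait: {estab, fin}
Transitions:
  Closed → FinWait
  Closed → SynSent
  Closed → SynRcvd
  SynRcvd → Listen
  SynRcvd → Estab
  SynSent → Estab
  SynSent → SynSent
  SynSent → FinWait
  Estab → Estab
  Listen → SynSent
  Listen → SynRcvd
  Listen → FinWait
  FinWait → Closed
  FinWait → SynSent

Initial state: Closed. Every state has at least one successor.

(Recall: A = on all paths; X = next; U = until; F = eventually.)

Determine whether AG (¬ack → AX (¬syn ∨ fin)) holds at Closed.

No

States satisfying ¬ack → AX (¬syn ∨ fin): {Closed}.
States satisfying AG (¬ack → AX (¬syn ∨ fin)): ∅.
Estab is reachable from Closed and violates ¬ack → AX (¬syn ∨ fin), so AG fails at Closed.
Closed ∉ Sat(AG (¬ack → AX (¬syn ∨ fin))).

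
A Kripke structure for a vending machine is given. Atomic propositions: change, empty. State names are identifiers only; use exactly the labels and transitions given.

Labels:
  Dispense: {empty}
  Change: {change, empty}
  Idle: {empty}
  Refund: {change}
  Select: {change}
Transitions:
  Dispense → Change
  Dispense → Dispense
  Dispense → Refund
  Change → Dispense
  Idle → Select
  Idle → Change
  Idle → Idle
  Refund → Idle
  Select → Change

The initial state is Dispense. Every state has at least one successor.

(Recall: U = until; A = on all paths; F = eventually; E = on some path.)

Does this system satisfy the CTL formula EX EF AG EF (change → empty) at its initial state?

Holds

States satisfying EF AG EF (change → empty): {Dispense, Change, Idle, Refund, Select}.
States satisfying EX EF AG EF (change → empty): {Dispense, Change, Idle, Refund, Select}.
Dispense ∈ Sat(EX EF AG EF (change → empty)).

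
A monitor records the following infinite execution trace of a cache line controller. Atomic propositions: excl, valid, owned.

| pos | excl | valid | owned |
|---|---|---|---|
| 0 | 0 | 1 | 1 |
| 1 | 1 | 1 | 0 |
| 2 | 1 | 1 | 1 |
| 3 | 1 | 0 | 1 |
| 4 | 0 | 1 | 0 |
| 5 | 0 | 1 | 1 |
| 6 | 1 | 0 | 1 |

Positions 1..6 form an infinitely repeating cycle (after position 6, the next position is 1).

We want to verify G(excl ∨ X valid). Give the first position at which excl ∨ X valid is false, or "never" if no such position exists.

Check excl ∨ X valid at each position in order: 0 ✓, 1 ✓, 2 ✓, 3 ✓, 4 ✓.
At position 5 the labels are {owned, valid} and the next position 6 has {excl, owned}, so excl ∨ X valid is false there. This is the first violation.

5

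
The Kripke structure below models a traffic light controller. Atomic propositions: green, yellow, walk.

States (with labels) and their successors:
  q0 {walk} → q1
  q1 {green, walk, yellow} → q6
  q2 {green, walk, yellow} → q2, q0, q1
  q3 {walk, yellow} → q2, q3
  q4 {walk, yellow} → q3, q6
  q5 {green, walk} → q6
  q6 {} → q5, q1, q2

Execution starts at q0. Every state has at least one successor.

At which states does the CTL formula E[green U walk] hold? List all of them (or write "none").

States satisfying green: {q1, q2, q5}.
States satisfying walk: {q0, q1, q2, q3, q4, q5}.
States satisfying E[green U walk]: {q0, q1, q2, q3, q4, q5}.

{q0, q1, q2, q3, q4, q5}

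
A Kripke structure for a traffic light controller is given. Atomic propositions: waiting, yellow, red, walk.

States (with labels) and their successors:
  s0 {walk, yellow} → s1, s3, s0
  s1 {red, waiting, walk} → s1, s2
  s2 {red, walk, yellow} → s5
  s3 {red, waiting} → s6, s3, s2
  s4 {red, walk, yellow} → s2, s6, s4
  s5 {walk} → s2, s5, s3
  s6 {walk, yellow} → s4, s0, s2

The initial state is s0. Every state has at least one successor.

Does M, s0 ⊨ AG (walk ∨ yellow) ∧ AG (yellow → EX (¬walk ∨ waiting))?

States satisfying walk ∨ yellow: {s0, s1, s2, s4, s5, s6}.
States satisfying AG (walk ∨ yellow): ∅.
States satisfying yellow → EX (¬walk ∨ waiting): {s0, s1, s3, s5}.
States satisfying AG (yellow → EX (¬walk ∨ waiting)): ∅.
States satisfying AG (walk ∨ yellow) ∧ AG (yellow → EX (¬walk ∨ waiting)): ∅.
s0 ∉ Sat(AG (walk ∨ yellow) ∧ AG (yellow → EX (¬walk ∨ waiting))).

No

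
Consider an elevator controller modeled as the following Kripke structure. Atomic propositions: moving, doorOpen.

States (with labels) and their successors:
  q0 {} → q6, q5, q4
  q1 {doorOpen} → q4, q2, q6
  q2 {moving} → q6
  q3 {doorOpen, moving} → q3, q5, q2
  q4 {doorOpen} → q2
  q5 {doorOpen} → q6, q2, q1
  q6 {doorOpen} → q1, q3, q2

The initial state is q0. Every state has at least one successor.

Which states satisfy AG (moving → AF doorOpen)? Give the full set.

{q0, q1, q2, q3, q4, q5, q6}

States satisfying moving → AF doorOpen: {q0, q1, q2, q3, q4, q5, q6}.
States satisfying AG (moving → AF doorOpen): {q0, q1, q2, q3, q4, q5, q6}.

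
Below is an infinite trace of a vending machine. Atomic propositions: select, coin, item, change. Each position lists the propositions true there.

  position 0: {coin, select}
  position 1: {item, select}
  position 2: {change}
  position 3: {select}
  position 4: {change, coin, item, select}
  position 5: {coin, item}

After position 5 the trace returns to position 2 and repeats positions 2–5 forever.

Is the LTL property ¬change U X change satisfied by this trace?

Yes

Walking from position 0: X change first holds at position 1, and ¬change holds at every earlier position along the way, so ¬change U X change holds.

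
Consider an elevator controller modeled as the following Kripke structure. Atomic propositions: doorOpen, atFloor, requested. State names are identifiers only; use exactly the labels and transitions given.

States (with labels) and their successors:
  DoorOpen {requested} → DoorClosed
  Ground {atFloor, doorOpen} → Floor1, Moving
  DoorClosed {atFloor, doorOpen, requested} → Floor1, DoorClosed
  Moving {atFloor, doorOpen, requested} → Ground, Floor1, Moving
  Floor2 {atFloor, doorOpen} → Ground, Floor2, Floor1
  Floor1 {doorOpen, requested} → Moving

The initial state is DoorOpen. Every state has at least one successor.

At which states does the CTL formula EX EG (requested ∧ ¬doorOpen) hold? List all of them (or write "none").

States satisfying EG (requested ∧ ¬doorOpen): ∅.
States satisfying EX EG (requested ∧ ¬doorOpen): ∅.

none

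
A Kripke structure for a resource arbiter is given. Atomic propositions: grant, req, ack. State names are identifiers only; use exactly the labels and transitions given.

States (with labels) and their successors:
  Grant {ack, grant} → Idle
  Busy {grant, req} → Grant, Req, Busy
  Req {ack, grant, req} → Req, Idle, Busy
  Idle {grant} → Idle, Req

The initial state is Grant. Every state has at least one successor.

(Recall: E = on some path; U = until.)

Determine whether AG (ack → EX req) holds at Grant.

States satisfying ack → EX req: {Busy, Req, Idle}.
States satisfying AG (ack → EX req): ∅.
Grant is reachable from Grant and violates ack → EX req, so AG fails at Grant.
Grant ∉ Sat(AG (ack → EX req)).

Violated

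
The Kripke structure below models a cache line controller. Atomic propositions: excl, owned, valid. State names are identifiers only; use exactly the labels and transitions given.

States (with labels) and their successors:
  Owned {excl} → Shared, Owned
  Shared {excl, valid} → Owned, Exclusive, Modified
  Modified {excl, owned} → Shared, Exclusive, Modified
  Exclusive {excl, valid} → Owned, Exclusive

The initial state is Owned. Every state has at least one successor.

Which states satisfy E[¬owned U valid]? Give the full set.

States satisfying ¬owned: {Owned, Shared, Exclusive}.
States satisfying valid: {Shared, Exclusive}.
States satisfying E[¬owned U valid]: {Owned, Shared, Exclusive}.

{Owned, Shared, Exclusive}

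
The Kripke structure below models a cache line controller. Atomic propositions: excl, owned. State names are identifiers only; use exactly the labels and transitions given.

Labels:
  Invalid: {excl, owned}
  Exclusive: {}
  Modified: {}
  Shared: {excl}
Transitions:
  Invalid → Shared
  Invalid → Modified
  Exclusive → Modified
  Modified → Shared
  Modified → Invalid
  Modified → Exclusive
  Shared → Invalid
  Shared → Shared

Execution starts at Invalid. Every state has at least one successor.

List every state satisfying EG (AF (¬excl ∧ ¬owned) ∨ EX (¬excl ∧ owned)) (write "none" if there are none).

States satisfying AF (¬excl ∧ ¬owned) ∨ EX (¬excl ∧ owned): {Exclusive, Modified}.
States satisfying EG (AF (¬excl ∧ ¬owned) ∨ EX (¬excl ∧ owned)): {Exclusive, Modified}.

{Exclusive, Modified}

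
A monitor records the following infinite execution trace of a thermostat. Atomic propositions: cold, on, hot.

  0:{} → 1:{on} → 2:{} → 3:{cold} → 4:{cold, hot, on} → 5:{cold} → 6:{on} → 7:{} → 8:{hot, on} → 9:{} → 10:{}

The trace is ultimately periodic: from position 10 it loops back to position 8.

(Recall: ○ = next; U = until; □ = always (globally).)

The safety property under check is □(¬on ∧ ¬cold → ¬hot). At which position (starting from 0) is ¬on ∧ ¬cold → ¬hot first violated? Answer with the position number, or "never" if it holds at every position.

¬on ∧ ¬cold → ¬hot holds at every position 0..10, and those are all the positions the trace ever visits, so the invariant □(¬on ∧ ¬cold → ¬hot) is never violated.

never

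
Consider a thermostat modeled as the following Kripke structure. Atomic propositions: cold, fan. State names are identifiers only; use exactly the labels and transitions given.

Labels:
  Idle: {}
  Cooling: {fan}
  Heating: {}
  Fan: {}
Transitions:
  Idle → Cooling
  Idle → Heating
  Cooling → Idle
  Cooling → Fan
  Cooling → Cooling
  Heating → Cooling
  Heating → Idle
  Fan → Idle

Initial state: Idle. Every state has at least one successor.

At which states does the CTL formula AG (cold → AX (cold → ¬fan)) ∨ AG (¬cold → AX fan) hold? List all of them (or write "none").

States satisfying cold → AX (cold → ¬fan): {Idle, Cooling, Heating, Fan}.
States satisfying AG (cold → AX (cold → ¬fan)): {Idle, Cooling, Heating, Fan}.
States satisfying ¬cold → AX fan: ∅.
States satisfying AG (¬cold → AX fan): ∅.
States satisfying AG (cold → AX (cold → ¬fan)) ∨ AG (¬cold → AX fan): {Idle, Cooling, Heating, Fan}.

{Idle, Cooling, Heating, Fan}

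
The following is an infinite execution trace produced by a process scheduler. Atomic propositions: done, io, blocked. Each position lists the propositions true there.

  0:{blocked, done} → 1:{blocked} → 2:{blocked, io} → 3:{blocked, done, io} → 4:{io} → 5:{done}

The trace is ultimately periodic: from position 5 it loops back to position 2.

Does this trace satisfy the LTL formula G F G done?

F G done must hold at every position from 0 onward. It fails at position 0, so G F G done is false.

Does not hold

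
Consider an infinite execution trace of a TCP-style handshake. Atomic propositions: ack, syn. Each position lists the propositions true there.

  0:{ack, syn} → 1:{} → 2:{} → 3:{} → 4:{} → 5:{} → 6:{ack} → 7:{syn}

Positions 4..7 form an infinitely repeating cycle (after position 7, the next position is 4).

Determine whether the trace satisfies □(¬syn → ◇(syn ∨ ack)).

¬syn → ◇(syn ∨ ack) holds at every position 0..7, and those are all positions ever visited, so □(¬syn → ◇(syn ∨ ack)) holds.
Positions where ¬syn holds: 1, 2, 3, 4, 5, 6.
Check ◇(syn ∨ ack) at each: 1→ok, 2→ok, 3→ok, 4→ok, 5→ok, 6→ok.

Holds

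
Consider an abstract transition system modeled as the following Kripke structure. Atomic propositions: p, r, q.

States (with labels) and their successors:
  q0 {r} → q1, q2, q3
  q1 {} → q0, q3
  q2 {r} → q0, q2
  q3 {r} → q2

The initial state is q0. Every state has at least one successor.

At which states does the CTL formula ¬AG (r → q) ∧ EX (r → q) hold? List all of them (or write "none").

{q0}

States satisfying r → q: {q1}.
States satisfying AG (r → q): ∅.
States satisfying ¬AG (r → q): {q0, q1, q2, q3}.
States satisfying EX (r → q): {q0}.
States satisfying ¬AG (r → q) ∧ EX (r → q): {q0}.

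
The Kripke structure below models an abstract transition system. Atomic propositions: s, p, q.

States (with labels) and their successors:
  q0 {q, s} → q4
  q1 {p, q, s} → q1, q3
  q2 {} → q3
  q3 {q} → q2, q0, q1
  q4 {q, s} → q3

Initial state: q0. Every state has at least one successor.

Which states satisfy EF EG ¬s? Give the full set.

{q0, q1, q2, q3, q4}

States satisfying EG ¬s: {q2, q3}.
States satisfying EF EG ¬s: {q0, q1, q2, q3, q4}.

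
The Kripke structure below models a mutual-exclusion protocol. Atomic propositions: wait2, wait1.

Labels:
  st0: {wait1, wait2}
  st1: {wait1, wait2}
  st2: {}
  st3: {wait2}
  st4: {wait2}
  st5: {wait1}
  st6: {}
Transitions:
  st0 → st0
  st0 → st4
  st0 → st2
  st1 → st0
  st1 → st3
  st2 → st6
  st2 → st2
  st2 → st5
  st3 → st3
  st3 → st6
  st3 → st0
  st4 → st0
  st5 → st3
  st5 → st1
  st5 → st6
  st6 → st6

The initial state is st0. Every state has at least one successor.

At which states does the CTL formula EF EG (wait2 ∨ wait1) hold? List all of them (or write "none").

{st0, st1, st2, st3, st4, st5}

States satisfying EG (wait2 ∨ wait1): {st0, st1, st3, st4, st5}.
States satisfying EF EG (wait2 ∨ wait1): {st0, st1, st2, st3, st4, st5}.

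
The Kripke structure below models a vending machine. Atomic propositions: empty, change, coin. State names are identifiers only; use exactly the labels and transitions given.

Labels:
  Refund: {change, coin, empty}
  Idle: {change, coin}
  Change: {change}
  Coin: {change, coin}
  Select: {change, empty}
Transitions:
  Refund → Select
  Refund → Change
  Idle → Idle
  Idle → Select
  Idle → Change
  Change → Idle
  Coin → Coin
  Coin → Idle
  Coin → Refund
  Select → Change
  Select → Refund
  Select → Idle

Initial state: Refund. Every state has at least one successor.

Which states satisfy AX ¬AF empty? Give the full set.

{Change}

States satisfying ¬AF empty: {Idle, Change, Coin}.
States satisfying AX ¬AF empty: {Change}.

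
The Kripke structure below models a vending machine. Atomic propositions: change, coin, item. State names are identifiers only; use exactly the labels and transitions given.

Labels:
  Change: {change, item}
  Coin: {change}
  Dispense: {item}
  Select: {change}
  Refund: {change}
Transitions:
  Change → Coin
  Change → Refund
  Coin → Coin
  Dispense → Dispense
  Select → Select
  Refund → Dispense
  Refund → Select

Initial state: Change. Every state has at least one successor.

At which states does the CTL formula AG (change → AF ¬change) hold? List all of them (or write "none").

States satisfying change → AF ¬change: {Dispense}.
States satisfying AG (change → AF ¬change): {Dispense}.

{Dispense}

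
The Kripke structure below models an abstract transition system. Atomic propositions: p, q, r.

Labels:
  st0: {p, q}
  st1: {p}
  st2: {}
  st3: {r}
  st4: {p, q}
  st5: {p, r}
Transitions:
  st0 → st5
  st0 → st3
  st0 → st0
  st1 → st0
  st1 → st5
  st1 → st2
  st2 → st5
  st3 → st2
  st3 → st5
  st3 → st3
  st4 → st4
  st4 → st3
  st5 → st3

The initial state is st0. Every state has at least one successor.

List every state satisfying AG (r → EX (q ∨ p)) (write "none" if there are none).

States satisfying r → EX (q ∨ p): {st0, st1, st2, st3, st4}.
States satisfying AG (r → EX (q ∨ p)): ∅.

none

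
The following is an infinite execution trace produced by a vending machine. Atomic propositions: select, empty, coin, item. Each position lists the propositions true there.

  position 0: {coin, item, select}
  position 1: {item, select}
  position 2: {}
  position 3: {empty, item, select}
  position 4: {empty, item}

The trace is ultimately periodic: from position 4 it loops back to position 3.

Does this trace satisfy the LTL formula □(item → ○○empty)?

Violated

item → ○○empty must hold at every position from 0 onward. It fails at position 0, so □(item → ○○empty) is false.
Positions where item holds: 0, 1, 3, 4.
Check ○○empty at each: 0→fails, 1→ok, 3→ok, 4→ok.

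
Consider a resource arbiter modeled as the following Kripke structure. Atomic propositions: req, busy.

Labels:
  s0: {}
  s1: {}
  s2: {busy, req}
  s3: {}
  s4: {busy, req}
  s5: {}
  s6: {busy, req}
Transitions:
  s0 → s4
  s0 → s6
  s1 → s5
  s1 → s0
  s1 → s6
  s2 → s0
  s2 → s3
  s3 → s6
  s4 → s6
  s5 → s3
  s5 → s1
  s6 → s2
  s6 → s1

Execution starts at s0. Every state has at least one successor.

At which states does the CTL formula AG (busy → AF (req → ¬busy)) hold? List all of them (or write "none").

{s0, s1, s2, s3, s4, s5, s6}

States satisfying busy → AF (req → ¬busy): {s0, s1, s2, s3, s4, s5, s6}.
States satisfying AG (busy → AF (req → ¬busy)): {s0, s1, s2, s3, s4, s5, s6}.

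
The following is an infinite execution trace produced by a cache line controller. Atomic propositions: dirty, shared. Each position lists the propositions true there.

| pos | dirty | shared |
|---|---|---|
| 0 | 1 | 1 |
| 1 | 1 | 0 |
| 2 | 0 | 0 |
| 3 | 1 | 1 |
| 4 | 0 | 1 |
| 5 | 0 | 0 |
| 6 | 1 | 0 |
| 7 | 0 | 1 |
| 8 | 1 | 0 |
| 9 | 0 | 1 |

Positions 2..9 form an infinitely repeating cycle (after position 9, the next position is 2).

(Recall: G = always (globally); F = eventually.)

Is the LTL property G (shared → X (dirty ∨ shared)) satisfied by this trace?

shared → X (dirty ∨ shared) must hold at every position from 0 onward. It fails at position 4, so G (shared → X (dirty ∨ shared)) is false.
Positions where shared holds: 0, 3, 4, 7, 9.
Check X (dirty ∨ shared) at each: 0→ok, 3→ok, 4→fails, 7→ok, 9→fails.

Does not hold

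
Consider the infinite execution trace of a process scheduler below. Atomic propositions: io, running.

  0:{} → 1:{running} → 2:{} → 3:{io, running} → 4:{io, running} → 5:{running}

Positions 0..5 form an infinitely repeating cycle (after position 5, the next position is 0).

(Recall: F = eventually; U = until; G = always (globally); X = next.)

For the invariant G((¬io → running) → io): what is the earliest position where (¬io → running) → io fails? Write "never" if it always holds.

Check (¬io → running) → io at each position in order: 0 ✓.
At position 1 the labels are {running}, so (¬io → running) → io is false there. This is the first violation.

1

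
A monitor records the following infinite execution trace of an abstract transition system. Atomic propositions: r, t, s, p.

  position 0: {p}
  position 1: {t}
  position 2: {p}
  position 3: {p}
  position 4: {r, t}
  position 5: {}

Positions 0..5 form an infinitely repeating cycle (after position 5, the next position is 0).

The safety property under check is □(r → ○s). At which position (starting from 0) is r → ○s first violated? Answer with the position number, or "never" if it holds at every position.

Check r → ○s at each position in order: 0 ✓, 1 ✓, 2 ✓, 3 ✓.
At position 4 the labels are {r, t} and the next position 5 has {}, so r → ○s is false there. This is the first violation.

4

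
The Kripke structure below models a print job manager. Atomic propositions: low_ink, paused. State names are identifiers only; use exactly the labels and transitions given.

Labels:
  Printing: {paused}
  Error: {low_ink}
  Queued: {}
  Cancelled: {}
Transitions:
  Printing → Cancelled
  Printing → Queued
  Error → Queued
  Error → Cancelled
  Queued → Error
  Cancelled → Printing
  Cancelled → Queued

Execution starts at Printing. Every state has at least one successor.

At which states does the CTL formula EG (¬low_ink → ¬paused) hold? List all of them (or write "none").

{Error, Queued, Cancelled}

States satisfying ¬low_ink → ¬paused: {Error, Queued, Cancelled}.
States satisfying EG (¬low_ink → ¬paused): {Error, Queued, Cancelled}.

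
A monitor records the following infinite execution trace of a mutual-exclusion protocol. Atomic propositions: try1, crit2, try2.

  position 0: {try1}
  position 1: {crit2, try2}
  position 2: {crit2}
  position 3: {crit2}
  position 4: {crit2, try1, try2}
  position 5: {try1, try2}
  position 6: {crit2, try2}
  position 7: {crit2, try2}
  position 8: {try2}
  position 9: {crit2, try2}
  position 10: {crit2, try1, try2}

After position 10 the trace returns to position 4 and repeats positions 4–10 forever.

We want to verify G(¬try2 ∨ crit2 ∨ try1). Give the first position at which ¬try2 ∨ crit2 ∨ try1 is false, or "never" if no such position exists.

8

Check ¬try2 ∨ crit2 ∨ try1 at each position in order: 0 ✓, 1 ✓, 2 ✓, 3 ✓, 4 ✓, 5 ✓, 6 ✓, 7 ✓.
At position 8 the labels are {try2}, so ¬try2 ∨ crit2 ∨ try1 is false there. This is the first violation.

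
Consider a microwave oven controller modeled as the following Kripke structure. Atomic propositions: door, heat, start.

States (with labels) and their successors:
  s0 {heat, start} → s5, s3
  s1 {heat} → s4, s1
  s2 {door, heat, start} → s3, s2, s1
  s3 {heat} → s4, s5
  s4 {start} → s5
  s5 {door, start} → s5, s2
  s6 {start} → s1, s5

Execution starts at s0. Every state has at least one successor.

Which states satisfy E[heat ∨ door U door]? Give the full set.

{s0, s2, s3, s5}

States satisfying heat ∨ door: {s0, s1, s2, s3, s5}.
States satisfying door: {s2, s5}.
States satisfying E[heat ∨ door U door]: {s0, s2, s3, s5}.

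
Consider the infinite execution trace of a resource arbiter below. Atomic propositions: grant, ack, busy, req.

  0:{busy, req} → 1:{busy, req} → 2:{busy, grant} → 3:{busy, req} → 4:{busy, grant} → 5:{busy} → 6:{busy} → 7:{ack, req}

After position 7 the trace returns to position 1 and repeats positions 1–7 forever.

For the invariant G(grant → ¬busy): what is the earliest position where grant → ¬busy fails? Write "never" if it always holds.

Check grant → ¬busy at each position in order: 0 ✓, 1 ✓.
At position 2 the labels are {busy, grant}, so grant → ¬busy is false there. This is the first violation.

2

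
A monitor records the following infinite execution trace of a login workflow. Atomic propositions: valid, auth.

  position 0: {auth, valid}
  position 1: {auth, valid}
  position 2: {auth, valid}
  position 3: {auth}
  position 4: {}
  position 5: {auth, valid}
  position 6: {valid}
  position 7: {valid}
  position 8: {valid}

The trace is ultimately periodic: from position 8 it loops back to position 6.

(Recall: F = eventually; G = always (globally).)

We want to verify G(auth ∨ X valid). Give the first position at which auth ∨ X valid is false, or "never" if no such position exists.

never

auth ∨ X valid holds at every position 0..8, and those are all the positions the trace ever visits, so the invariant G(auth ∨ X valid) is never violated.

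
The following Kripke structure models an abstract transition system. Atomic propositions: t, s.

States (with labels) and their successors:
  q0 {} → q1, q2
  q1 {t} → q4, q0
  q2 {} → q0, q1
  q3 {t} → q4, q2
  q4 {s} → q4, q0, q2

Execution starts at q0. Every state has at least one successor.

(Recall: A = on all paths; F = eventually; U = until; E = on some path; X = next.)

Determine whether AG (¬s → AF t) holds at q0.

No

States satisfying ¬s → AF t: {q1, q3, q4}.
States satisfying AG (¬s → AF t): ∅.
q0 is reachable from q0 and violates ¬s → AF t, so AG fails at q0.
q0 ∉ Sat(AG (¬s → AF t)).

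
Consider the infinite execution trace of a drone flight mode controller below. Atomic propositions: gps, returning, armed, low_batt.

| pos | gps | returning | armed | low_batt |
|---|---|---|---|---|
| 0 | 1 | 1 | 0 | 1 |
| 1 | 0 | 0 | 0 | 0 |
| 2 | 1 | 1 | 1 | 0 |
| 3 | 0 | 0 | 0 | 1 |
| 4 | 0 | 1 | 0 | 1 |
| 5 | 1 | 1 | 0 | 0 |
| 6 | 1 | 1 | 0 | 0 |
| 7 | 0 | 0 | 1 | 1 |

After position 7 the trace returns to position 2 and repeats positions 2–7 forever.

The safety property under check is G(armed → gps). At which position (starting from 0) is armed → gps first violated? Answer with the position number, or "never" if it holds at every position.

7

Check armed → gps at each position in order: 0 ✓, 1 ✓, 2 ✓, 3 ✓, 4 ✓, 5 ✓, 6 ✓.
At position 7 the labels are {armed, low_batt}, so armed → gps is false there. This is the first violation.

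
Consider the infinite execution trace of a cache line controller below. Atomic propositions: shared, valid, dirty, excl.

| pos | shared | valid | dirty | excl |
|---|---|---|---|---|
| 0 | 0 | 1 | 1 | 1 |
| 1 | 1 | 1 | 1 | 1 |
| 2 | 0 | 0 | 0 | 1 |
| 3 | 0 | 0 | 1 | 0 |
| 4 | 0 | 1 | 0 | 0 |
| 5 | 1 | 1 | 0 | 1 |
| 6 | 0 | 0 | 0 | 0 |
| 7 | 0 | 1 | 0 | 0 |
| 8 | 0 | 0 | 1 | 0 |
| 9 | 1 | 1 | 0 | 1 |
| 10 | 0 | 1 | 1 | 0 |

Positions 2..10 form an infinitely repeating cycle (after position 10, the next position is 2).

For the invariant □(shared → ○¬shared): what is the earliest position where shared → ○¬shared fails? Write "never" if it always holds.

never

shared → ○¬shared holds at every position 0..10, and those are all the positions the trace ever visits, so the invariant □(shared → ○¬shared) is never violated.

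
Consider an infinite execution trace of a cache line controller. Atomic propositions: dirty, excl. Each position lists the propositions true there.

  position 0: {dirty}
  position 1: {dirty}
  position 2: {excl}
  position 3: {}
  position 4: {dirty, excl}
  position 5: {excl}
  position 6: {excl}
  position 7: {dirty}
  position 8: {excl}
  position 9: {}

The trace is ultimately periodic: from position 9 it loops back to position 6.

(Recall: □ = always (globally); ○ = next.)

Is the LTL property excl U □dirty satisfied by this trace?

No

Walking from position 0: at position 0, □dirty has not yet held and excl fails, so excl U □dirty is false.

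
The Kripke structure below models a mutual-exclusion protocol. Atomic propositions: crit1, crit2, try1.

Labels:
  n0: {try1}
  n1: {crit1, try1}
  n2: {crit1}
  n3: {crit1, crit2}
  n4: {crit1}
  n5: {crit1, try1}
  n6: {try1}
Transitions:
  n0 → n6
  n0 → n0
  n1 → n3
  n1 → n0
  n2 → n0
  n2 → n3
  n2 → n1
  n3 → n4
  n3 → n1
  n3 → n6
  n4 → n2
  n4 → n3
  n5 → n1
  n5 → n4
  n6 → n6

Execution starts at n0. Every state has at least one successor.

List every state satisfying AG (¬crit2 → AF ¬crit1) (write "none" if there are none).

States satisfying ¬crit2 → AF ¬crit1: {n0, n3, n6}.
States satisfying AG (¬crit2 → AF ¬crit1): {n0, n6}.

{n0, n6}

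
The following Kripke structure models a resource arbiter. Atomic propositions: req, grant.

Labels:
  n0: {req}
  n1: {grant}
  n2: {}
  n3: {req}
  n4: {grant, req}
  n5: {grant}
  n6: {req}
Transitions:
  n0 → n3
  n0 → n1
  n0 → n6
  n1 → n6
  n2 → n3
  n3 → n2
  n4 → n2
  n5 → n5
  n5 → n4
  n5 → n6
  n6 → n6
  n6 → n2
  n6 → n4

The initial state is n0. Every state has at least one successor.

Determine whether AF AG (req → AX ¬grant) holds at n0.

States satisfying AG (req → AX ¬grant): {n2, n3, n4}.
States satisfying AF AG (req → AX ¬grant): {n2, n3, n4}.
There is a path from n0 along which AG (req → AX ¬grant) never holds.
n0 ∉ Sat(AF AG (req → AX ¬grant)).

No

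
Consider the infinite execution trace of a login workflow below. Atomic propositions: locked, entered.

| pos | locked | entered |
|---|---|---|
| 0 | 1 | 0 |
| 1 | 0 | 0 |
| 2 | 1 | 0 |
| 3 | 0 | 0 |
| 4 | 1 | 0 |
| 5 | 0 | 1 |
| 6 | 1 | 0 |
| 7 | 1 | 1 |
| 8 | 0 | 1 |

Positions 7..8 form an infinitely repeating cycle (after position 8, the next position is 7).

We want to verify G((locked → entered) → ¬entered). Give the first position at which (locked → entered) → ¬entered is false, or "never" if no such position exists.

5

Check (locked → entered) → ¬entered at each position in order: 0 ✓, 1 ✓, 2 ✓, 3 ✓, 4 ✓.
At position 5 the labels are {entered}, so (locked → entered) → ¬entered is false there. This is the first violation.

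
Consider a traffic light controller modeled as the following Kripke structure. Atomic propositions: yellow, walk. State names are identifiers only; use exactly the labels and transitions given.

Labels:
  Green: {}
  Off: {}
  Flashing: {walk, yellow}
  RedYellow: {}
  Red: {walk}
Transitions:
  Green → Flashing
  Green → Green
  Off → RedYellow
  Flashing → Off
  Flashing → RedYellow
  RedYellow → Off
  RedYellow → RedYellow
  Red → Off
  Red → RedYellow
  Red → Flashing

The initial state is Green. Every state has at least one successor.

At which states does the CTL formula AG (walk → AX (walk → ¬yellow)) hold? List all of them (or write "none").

{Green, Off, Flashing, RedYellow}

States satisfying walk → AX (walk → ¬yellow): {Green, Off, Flashing, RedYellow}.
States satisfying AG (walk → AX (walk → ¬yellow)): {Green, Off, Flashing, RedYellow}.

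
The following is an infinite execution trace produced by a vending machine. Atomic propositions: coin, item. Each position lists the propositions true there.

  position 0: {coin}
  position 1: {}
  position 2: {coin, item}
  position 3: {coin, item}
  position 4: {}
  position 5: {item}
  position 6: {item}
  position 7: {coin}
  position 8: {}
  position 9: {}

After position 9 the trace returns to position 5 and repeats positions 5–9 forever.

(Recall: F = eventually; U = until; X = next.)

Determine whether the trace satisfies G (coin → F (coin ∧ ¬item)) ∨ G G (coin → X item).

coin → F (coin ∧ ¬item) holds at every position 0..9, and those are all positions ever visited, so G (coin → F (coin ∧ ¬item)) holds.
Positions where coin holds: 0, 2, 3, 7.
Check F (coin ∧ ¬item) at each: 0→ok, 2→ok, 3→ok, 7→ok.
G (coin → X item) must hold at every position from 0 onward. It fails at position 0, so G G (coin → X item) is false.
At position 0: G (coin → F (coin ∧ ¬item)) is true; G G (coin → X item) is false; so G (coin → F (coin ∧ ¬item)) ∨ G G (coin → X item) is true.

Holds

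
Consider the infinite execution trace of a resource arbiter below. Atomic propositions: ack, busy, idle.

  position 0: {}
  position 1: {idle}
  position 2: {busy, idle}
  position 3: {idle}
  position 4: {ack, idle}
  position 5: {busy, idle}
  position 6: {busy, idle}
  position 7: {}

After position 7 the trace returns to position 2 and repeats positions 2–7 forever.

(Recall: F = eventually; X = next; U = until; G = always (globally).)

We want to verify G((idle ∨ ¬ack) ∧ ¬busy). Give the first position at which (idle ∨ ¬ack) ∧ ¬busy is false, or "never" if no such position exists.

2

Check (idle ∨ ¬ack) ∧ ¬busy at each position in order: 0 ✓, 1 ✓.
At position 2 the labels are {busy, idle}, so (idle ∨ ¬ack) ∧ ¬busy is false there. This is the first violation.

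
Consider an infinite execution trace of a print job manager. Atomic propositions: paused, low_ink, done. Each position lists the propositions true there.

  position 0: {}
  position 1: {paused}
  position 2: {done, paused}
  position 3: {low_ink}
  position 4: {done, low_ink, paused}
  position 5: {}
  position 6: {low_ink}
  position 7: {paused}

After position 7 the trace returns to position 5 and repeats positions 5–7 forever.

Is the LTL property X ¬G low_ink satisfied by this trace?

The position after 0 is 1; ¬G low_ink is true there.

Satisfied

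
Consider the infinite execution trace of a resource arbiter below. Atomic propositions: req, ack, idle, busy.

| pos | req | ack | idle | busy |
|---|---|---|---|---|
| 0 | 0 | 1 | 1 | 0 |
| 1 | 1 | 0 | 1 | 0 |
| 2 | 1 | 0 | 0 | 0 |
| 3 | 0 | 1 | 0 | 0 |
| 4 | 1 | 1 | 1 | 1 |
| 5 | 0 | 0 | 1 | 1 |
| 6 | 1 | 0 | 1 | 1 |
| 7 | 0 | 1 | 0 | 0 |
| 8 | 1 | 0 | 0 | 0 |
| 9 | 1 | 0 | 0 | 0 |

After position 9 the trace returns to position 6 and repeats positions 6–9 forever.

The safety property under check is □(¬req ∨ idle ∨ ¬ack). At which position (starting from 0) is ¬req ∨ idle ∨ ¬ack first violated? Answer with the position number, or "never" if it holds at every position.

¬req ∨ idle ∨ ¬ack holds at every position 0..9, and those are all the positions the trace ever visits, so the invariant □(¬req ∨ idle ∨ ¬ack) is never violated.

never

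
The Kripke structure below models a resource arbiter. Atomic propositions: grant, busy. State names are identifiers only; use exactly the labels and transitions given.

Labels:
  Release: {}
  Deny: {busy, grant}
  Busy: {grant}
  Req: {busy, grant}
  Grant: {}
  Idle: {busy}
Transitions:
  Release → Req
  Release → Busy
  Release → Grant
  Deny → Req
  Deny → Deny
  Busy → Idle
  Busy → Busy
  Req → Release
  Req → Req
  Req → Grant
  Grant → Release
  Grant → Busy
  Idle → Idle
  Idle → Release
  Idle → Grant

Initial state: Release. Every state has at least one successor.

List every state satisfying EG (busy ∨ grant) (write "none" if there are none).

{Deny, Busy, Req, Idle}

States satisfying busy ∨ grant: {Deny, Busy, Req, Idle}.
States satisfying EG (busy ∨ grant): {Deny, Busy, Req, Idle}.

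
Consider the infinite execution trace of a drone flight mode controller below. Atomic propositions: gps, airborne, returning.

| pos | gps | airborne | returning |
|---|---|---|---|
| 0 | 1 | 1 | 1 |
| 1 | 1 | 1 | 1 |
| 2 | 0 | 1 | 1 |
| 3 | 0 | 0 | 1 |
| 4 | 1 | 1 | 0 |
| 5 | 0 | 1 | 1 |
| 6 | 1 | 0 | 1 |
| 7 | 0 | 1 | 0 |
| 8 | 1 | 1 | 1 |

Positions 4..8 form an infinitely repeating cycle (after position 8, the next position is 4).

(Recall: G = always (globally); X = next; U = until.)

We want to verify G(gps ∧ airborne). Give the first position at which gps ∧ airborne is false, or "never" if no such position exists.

2

Check gps ∧ airborne at each position in order: 0 ✓, 1 ✓.
At position 2 the labels are {airborne, returning}, so gps ∧ airborne is false there. This is the first violation.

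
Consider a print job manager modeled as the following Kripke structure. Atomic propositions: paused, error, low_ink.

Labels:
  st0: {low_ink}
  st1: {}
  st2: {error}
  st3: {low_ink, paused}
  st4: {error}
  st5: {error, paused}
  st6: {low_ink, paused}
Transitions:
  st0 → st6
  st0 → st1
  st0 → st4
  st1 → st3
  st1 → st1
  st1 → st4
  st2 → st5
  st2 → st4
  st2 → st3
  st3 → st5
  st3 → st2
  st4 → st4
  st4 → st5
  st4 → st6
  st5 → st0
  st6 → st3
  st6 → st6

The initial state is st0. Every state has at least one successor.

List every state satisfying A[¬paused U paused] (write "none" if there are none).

States satisfying ¬paused: {st0, st1, st2, st4}.
States satisfying paused: {st3, st5, st6}.
States satisfying A[¬paused U paused]: {st3, st5, st6}.

{st3, st5, st6}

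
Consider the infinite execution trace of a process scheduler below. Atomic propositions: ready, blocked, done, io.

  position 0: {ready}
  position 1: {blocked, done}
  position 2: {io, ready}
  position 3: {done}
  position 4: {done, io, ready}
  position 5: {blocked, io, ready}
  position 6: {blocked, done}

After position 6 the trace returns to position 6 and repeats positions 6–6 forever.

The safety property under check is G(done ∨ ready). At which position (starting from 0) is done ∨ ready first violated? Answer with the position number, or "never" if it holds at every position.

never

done ∨ ready holds at every position 0..6, and those are all the positions the trace ever visits, so the invariant G(done ∨ ready) is never violated.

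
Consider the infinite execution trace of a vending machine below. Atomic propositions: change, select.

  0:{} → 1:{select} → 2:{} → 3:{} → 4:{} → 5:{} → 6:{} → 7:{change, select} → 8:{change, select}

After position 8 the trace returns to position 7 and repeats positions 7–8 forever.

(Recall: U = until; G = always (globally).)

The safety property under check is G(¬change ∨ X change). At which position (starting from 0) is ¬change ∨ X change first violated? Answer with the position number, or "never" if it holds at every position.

never

¬change ∨ X change holds at every position 0..8, and those are all the positions the trace ever visits, so the invariant G(¬change ∨ X change) is never violated.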